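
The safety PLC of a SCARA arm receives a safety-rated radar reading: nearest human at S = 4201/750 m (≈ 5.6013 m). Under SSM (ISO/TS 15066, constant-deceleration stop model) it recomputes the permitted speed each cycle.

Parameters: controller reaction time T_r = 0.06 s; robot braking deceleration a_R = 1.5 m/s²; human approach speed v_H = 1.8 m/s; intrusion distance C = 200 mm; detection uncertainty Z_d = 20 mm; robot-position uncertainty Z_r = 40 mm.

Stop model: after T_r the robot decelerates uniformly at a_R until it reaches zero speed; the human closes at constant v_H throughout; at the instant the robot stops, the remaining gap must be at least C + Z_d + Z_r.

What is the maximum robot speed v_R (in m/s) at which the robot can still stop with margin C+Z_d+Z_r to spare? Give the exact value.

v_R_max = 5/2 m/s = 2.5000 m/s

at the boundary: (1/3)·v² + (63/50)·v + (-157/30) = 0
  disc = (63/50)² − 4·(1/3)·(-157/30) = 192721/22500 ; √disc = 439/150
  v_R = (−(63/50) + 439/150) / (2·(1/3)) = 5/2 m/s
check:
T_s = v_R/a_R = (5/2)/(3/2) = 1.6667 s
robot in T_r: 2.5000·0.0600 = 0.1500 m
braking distance = 2.5000²/(2·1.5000) = 2.0833 m
human closes 1.8000·1.7267 = 3.1080 m
C+Z_d+Z_r = 0.2000+0.0200+0.0400 = 0.2600 m
sum ≈ 0.1500+2.0833+3.1080+0.2600 ≈ 5.6013 m = S ✓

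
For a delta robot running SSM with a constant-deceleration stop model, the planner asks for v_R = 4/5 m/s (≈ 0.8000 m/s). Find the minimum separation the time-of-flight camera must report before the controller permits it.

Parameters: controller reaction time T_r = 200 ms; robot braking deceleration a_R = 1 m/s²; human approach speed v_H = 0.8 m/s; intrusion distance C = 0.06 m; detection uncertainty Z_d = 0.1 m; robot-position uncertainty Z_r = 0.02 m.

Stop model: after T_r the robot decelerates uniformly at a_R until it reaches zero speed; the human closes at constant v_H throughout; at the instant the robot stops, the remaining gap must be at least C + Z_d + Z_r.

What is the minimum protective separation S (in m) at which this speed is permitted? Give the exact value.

S_min = 73/50 m = 1.4600 m

stop time T_s = (4/5)/1 = 0.8000 s
robot in T_r: 0.8000·0.2000 = 0.1600 m
braking distance = 0.8000²/(2·1.0000) = 0.3200 m
person approaches 0.8000·(0.2000+0.8000) = 0.8000 m
margins: 0.0600+0.1000+0.0200 = 0.1800 m
S_min ≈ 0.1600+0.3200+0.8000+0.1800  ⇒  S_min = 73/50 m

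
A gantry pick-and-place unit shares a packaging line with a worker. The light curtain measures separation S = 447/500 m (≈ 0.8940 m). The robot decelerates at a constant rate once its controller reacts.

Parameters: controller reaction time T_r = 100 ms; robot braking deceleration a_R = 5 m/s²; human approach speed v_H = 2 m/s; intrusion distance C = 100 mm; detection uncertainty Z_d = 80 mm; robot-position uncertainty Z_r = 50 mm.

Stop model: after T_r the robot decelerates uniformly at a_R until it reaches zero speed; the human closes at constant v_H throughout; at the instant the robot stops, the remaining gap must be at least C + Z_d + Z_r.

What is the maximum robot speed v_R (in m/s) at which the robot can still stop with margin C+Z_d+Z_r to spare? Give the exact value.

quadratic (1/10)·v² + (1/2)·v + (-58/125) = 0
  disc = (1/2)² − 4·(1/10)·(-58/125) = 1089/2500 ; √disc = 33/50
  v_R = (−(1/2) + 33/50) / (2·(1/10)) = 4/5 m/s
check:
stop time T_s = (4/5)/5 = 0.1600 s
robot in T_r: 0.8000·0.1000 = 0.0800 m
braking distance = 0.8000²/(2·5.0000) = 0.0640 m
person approaches 2.0000·(0.1000+0.1600) = 0.5200 m
margins: 0.1000+0.0800+0.0500 = 0.2300 m
sum ≈ 0.0800+0.0640+0.5200+0.2300 ≈ 0.8940 m = S ✓

v_R_max = 4/5 m/s = 0.8000 m/s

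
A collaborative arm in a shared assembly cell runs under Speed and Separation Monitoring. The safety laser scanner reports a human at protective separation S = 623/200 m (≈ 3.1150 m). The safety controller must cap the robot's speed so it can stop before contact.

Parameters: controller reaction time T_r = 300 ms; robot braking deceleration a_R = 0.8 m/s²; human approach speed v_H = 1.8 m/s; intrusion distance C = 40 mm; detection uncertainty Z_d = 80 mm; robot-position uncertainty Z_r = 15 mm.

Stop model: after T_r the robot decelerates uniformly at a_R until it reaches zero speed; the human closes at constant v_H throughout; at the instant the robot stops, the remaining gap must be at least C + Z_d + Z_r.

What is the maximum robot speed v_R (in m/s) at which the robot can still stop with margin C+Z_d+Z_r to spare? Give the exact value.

at the boundary: (5/8)·v² + (51/20)·v + (-61/25) = 0
  disc = (51/20)² − 4·(5/8)·(-61/25) = 5041/400 ; √disc = 71/20
  v_R = (−(51/20) + 71/20) / (2·(5/8)) = 4/5 m/s
check:
stop time T_s = (4/5)/(4/5) = 1.0000 s
robot covers v_R·T_r = 0.8000·0.3000 = 0.2400 m before braking
braking distance = 0.8000²/(2·0.8000) = 0.4000 m
person approaches 1.8000·(0.3000+1.0000) = 2.3400 m
residual clearance needed = 0.0400+0.0800+0.0150 = 0.1350 m
sum ≈ 0.2400+0.4000+2.3400+0.1350 ≈ 3.1150 m = S ✓

v_R_max = 4/5 m/s = 0.8000 m/s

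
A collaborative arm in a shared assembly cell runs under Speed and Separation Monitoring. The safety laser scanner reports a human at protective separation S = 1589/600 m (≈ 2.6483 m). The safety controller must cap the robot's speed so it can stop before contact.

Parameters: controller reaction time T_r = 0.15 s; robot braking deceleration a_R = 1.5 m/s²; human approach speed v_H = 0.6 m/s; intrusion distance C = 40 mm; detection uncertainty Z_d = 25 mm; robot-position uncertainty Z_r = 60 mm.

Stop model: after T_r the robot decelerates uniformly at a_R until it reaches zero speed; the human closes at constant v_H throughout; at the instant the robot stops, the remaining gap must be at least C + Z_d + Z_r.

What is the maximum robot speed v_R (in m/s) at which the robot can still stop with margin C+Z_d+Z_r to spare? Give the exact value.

quadratic (1/3)·v² + (11/20)·v + (-73/30) = 0
  disc = (11/20)² − 4·(1/3)·(-73/30) = 12769/3600 ; √disc = 113/60
  v_R = (−(11/20) + 113/60) / (2·(1/3)) = 2 m/s
check:
T_s = v_R/a_R = 2/(3/2) = 1.3333 s
robot covers v_R·T_r = 2.0000·0.1500 = 0.3000 m before braking
braking distance = 2.0000²/(2·1.5000) = 1.3333 m
human closes 0.6000·1.4833 = 0.8900 m
C+Z_d+Z_r = 0.0400+0.0250+0.0600 = 0.1250 m
sum ≈ 0.3000+1.3333+0.8900+0.1250 ≈ 2.6483 m = S ✓

v_R_max = 2 m/s = 2.0000 m/s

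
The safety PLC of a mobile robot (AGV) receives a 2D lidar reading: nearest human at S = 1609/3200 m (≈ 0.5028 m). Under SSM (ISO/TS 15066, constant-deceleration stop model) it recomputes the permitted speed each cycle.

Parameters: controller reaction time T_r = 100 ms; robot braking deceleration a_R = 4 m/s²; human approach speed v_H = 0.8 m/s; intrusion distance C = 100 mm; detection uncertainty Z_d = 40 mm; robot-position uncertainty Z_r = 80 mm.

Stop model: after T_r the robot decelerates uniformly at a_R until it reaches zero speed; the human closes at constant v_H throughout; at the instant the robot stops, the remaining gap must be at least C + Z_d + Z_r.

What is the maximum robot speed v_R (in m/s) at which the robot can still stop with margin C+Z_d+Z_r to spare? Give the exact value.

v_R_max = 11/20 m/s = 0.5500 m/s

collect terms ⇒ (1/8)·v_R² + (3/10)·v_R + (-649/3200) = 0
  disc = (3/10)² − 4·(1/8)·(-649/3200) = 49/256 ; √disc = 7/16
  v_R = (−(3/10) + 7/16) / (2·(1/8)) = 11/20 m/s
check:
braking lasts T_s = (11/20)/4 = 0.1375 s
robot covers v_R·T_r = 0.5500·0.1000 = 0.0550 m before braking
braking distance = 0.5500²/(2·4.0000) = 0.0378 m
human closes 0.8000·0.2375 = 0.1900 m
C+Z_d+Z_r = 0.1000+0.0400+0.0800 = 0.2200 m
sum ≈ 0.0550+0.0378+0.1900+0.2200 ≈ 0.5028 m = S ✓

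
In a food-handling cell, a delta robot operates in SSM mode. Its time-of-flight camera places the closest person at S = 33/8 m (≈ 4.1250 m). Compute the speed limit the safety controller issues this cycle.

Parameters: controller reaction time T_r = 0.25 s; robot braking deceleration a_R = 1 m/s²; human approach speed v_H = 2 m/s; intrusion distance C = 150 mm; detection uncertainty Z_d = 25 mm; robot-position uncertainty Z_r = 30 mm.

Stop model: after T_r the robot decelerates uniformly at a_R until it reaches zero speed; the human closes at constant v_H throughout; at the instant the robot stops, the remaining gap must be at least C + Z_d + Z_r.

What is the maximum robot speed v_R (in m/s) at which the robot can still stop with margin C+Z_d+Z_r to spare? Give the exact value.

quadratic (1/2)·v² + (9/4)·v + (-171/50) = 0
  disc = (9/4)² − 4·(1/2)·(-171/50) = 4761/400 ; √disc = 69/20
  v_R = (−(9/4) + 69/20) / (2·(1/2)) = 6/5 m/s
check:
stop time T_s = (6/5)/1 = 1.2000 s
robot covers v_R·T_r = 1.2000·0.2500 = 0.3000 m before braking
robot under decel: 1.2000²/(2·1.0000) = 0.7200 m
human over T_r+T_s: 2.0000·(0.2500+1.2000) = 2.9000 m
residual clearance needed = 0.1500+0.0250+0.0300 = 0.2050 m
sum ≈ 0.3000+0.7200+2.9000+0.2050 ≈ 4.1250 m = S ✓

v_R_max = 6/5 m/s = 1.2000 m/s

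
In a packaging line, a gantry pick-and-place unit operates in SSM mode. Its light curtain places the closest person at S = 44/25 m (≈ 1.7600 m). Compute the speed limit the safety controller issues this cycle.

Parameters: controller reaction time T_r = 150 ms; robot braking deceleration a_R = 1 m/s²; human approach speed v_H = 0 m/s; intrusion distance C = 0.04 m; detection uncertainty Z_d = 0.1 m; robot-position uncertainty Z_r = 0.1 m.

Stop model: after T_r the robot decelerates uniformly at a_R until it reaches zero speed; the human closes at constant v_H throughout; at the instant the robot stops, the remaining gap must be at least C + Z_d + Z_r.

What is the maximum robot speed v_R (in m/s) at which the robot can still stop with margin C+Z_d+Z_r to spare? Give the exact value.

v_R_max = 8/5 m/s = 1.6000 m/s

at the boundary: (1/2)·v² + (3/20)·v + (-38/25) = 0
  disc = (3/20)² − 4·(1/2)·(-38/25) = 49/16 ; √disc = 7/4
  v_R = (−(3/20) + 7/4) / (2·(1/2)) = 8/5 m/s
check:
braking lasts T_s = (8/5)/1 = 1.6000 s
reaction-phase robot travel = 1.6000·0.1500 = 0.2400 m
braking distance = 1.6000²/(2·1.0000) = 1.2800 m
human closes 0.0000·1.7500 = 0.0000 m
margins: 0.0400+0.1000+0.1000 = 0.2400 m
sum ≈ 0.2400+1.2800+0.0000+0.2400 ≈ 1.7600 m = S ✓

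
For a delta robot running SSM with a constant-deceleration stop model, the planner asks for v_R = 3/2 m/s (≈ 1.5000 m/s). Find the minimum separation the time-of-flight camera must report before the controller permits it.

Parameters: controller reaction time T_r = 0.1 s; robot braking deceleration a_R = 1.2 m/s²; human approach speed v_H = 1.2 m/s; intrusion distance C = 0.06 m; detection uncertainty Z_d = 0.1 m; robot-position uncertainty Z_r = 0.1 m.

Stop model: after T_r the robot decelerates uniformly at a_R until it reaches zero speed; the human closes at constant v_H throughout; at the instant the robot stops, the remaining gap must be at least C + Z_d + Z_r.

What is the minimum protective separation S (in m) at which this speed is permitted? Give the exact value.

S_min = 1187/400 m = 2.9675 m

braking lasts T_s = (3/2)/(6/5) = 1.2500 s
robot in T_r: 1.5000·0.1000 = 0.1500 m
braking distance = 1.5000²/(2·1.2000) = 0.9375 m
human over T_r+T_s: 1.2000·(0.1000+1.2500) = 1.6200 m
residual clearance needed = 0.0600+0.1000+0.1000 = 0.2600 m
S_min ≈ 0.1500+0.9375+1.6200+0.2600  ⇒  S_min = 1187/400 m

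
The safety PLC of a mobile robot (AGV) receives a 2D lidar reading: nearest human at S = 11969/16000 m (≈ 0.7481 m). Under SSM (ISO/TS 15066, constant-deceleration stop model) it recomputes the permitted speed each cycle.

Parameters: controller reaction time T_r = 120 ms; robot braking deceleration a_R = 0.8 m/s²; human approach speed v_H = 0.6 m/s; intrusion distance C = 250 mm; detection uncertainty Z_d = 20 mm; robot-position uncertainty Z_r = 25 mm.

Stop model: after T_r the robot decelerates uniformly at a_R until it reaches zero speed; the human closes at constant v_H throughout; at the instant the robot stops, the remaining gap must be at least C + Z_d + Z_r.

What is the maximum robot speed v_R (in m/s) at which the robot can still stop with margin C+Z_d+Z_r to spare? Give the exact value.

quadratic (5/8)·v² + (87/100)·v + (-6097/16000) = 0
  disc = (87/100)² − 4·(5/8)·(-6097/16000) = 273529/160000 ; √disc = 523/400
  v_R = (−(87/100) + 523/400) / (2·(5/8)) = 7/20 m/s
check:
braking lasts T_s = (7/20)/(4/5) = 0.4375 s
robot covers v_R·T_r = 0.3500·0.1200 = 0.0420 m before braking
robot under decel: 0.3500²/(2·0.8000) = 0.0766 m
human over T_r+T_s: 0.6000·(0.1200+0.4375) = 0.3345 m
margins: 0.2500+0.0200+0.0250 = 0.2950 m
sum ≈ 0.0420+0.0766+0.3345+0.2950 ≈ 0.7481 m = S ✓

v_R_max = 7/20 m/s = 0.3500 m/s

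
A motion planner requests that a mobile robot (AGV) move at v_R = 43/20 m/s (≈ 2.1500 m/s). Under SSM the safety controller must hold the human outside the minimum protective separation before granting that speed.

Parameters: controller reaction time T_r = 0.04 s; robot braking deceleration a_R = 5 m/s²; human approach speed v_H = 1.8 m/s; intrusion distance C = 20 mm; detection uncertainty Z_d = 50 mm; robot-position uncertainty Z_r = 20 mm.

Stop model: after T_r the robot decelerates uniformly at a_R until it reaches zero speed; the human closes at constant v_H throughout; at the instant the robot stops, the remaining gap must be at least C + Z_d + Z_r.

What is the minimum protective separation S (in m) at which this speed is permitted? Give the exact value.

braking lasts T_s = (43/20)/5 = 0.4300 s
reaction-phase robot travel = 2.1500·0.0400 = 0.0860 m
robot under decel: 2.1500²/(2·5.0000) = 0.4622 m
person approaches 1.8000·(0.0400+0.4300) = 0.8460 m
C+Z_d+Z_r = 0.0200+0.0500+0.0200 = 0.0900 m
S_min ≈ 0.0860+0.4622+0.8460+0.0900  ⇒  S_min = 5937/4000 m

S_min = 5937/4000 m = 1.4843 m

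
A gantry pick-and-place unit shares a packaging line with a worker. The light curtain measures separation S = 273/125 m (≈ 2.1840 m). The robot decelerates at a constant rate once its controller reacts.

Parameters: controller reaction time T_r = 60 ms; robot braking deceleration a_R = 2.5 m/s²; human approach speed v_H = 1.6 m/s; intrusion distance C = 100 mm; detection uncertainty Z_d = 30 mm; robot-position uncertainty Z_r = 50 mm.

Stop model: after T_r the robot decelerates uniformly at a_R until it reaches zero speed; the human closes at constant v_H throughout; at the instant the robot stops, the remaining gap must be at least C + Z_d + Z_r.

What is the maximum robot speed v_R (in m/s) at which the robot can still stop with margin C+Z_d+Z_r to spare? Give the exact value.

quadratic (1/5)·v² + (7/10)·v + (-477/250) = 0
  disc = (7/10)² − 4·(1/5)·(-477/250) = 5041/2500 ; √disc = 71/50
  v_R = (−(7/10) + 71/50) / (2·(1/5)) = 9/5 m/s
check:
braking lasts T_s = (9/5)/(5/2) = 0.7200 s
robot covers v_R·T_r = 1.8000·0.0600 = 0.1080 m before braking
robot covers 1.8000·0.7200 − ½·2.5000·0.7200² = 0.6480 m while stopping
person approaches 1.6000·(0.0600+0.7200) = 1.2480 m
C+Z_d+Z_r = 0.1000+0.0300+0.0500 = 0.1800 m
sum ≈ 0.1080+0.6480+1.2480+0.1800 ≈ 2.1840 m = S ✓

v_R_max = 9/5 m/s = 1.8000 m/s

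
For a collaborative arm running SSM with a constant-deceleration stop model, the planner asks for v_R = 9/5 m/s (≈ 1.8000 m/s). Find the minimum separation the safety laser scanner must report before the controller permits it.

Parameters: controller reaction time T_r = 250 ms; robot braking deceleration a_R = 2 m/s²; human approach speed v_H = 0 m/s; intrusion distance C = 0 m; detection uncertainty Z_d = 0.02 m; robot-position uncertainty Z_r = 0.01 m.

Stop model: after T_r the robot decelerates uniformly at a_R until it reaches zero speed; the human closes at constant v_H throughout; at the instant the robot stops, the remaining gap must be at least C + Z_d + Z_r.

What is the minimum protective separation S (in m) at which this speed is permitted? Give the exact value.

S_min = 129/100 m = 1.2900 m

stop time T_s = (9/5)/2 = 0.9000 s
reaction-phase robot travel = 1.8000·0.2500 = 0.4500 m
robot covers 1.8000·0.9000 − ½·2.0000·0.9000² = 0.8100 m while stopping
person approaches 0.0000·(0.2500+0.9000) = 0.0000 m
C+Z_d+Z_r = 0.0000+0.0200+0.0100 = 0.0300 m
S_min ≈ 0.4500+0.8100+0.0000+0.0300  ⇒  S_min = 129/100 m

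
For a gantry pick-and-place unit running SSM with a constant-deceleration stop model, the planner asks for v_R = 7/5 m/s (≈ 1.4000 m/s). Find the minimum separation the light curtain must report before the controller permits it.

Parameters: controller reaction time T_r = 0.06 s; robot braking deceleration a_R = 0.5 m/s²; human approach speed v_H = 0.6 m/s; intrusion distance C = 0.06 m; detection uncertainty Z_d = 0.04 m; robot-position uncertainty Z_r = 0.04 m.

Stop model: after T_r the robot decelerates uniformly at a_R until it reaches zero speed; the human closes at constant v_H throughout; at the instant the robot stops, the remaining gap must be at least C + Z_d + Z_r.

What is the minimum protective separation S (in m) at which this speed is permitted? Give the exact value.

stop time T_s = (7/5)/(1/2) = 2.8000 s
robot in T_r: 1.4000·0.0600 = 0.0840 m
robot under decel: 1.4000²/(2·0.5000) = 1.9600 m
person approaches 0.6000·(0.0600+2.8000) = 1.7160 m
C+Z_d+Z_r = 0.0600+0.0400+0.0400 = 0.1400 m
S_min ≈ 0.0840+1.9600+1.7160+0.1400  ⇒  S_min = 39/10 m

S_min = 39/10 m = 3.9000 m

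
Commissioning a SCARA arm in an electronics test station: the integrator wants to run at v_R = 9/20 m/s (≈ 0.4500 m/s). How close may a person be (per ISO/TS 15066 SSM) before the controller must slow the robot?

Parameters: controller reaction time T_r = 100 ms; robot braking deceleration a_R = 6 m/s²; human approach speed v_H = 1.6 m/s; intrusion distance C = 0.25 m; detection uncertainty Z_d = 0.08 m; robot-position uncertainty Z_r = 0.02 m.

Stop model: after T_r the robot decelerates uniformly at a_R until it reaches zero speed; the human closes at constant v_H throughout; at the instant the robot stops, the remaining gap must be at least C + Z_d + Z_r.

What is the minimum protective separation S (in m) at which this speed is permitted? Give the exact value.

S_min = 1107/1600 m = 0.6919 m

stop time T_s = (9/20)/6 = 0.0750 s
robot covers v_R·T_r = 0.4500·0.1000 = 0.0450 m before braking
braking distance = 0.4500²/(2·6.0000) = 0.0169 m
human closes 1.6000·0.1750 = 0.2800 m
residual clearance needed = 0.2500+0.0800+0.0200 = 0.3500 m
S_min ≈ 0.0450+0.0169+0.2800+0.3500  ⇒  S_min = 1107/1600 m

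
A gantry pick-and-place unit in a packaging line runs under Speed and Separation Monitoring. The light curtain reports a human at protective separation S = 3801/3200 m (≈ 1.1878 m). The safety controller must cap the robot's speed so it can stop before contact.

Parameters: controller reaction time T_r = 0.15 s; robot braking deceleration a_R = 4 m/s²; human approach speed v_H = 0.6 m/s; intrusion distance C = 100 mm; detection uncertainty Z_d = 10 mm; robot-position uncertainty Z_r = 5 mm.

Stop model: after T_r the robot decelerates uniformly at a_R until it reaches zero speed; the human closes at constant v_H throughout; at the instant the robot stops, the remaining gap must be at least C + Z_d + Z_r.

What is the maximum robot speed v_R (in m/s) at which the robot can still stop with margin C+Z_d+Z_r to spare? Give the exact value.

v_R_max = 37/20 m/s = 1.8500 m/s

collect terms ⇒ (1/8)·v_R² + (3/10)·v_R + (-629/640) = 0
  disc = (3/10)² − 4·(1/8)·(-629/640) = 3721/6400 ; √disc = 61/80
  v_R = (−(3/10) + 61/80) / (2·(1/8)) = 37/20 m/s
check:
T_s = v_R/a_R = (37/20)/4 = 0.4625 s
robot covers v_R·T_r = 1.8500·0.1500 = 0.2775 m before braking
robot under decel: 1.8500²/(2·4.0000) = 0.4278 m
human closes 0.6000·0.6125 = 0.3675 m
C+Z_d+Z_r = 0.1000+0.0100+0.0050 = 0.1150 m
sum ≈ 0.2775+0.4278+0.3675+0.1150 ≈ 1.1878 m = S ✓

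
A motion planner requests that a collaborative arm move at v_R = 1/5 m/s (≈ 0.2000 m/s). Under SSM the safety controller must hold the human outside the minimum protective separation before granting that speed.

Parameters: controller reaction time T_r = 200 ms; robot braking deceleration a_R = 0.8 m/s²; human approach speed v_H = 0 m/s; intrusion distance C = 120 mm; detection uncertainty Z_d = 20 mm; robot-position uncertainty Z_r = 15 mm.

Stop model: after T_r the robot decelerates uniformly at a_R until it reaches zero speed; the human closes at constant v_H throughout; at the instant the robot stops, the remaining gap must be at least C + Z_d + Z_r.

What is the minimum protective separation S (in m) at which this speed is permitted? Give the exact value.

S_min = 11/50 m = 0.2200 m

braking lasts T_s = (1/5)/(4/5) = 0.2500 s
reaction-phase robot travel = 0.2000·0.2000 = 0.0400 m
robot covers 0.2000·0.2500 − ½·0.8000·0.2500² = 0.0250 m while stopping
person approaches 0.0000·(0.2000+0.2500) = 0.0000 m
C+Z_d+Z_r = 0.1200+0.0200+0.0150 = 0.1550 m
S_min ≈ 0.0400+0.0250+0.0000+0.1550  ⇒  S_min = 11/50 m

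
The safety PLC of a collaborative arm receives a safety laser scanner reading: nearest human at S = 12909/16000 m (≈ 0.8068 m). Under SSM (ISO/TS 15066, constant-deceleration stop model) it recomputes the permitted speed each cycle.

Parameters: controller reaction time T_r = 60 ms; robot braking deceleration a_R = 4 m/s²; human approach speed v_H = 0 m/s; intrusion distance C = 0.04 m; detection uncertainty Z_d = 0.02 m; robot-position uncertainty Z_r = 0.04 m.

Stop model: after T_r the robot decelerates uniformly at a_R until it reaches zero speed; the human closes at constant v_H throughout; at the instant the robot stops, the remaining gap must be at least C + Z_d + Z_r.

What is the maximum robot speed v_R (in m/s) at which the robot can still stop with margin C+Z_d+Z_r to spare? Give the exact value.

collect terms ⇒ (1/8)·v_R² + (3/50)·v_R + (-11309/16000) = 0
  disc = (3/50)² − 4·(1/8)·(-11309/16000) = 57121/160000 ; √disc = 239/400
  v_R = (−(3/50) + 239/400) / (2·(1/8)) = 43/20 m/s
check:
braking lasts T_s = (43/20)/4 = 0.5375 s
robot in T_r: 2.1500·0.0600 = 0.1290 m
braking distance = 2.1500²/(2·4.0000) = 0.5778 m
human closes 0.0000·0.5975 = 0.0000 m
residual clearance needed = 0.0400+0.0200+0.0400 = 0.1000 m
sum ≈ 0.1290+0.5778+0.0000+0.1000 ≈ 0.8068 m = S ✓

v_R_max = 43/20 m/s = 2.1500 m/s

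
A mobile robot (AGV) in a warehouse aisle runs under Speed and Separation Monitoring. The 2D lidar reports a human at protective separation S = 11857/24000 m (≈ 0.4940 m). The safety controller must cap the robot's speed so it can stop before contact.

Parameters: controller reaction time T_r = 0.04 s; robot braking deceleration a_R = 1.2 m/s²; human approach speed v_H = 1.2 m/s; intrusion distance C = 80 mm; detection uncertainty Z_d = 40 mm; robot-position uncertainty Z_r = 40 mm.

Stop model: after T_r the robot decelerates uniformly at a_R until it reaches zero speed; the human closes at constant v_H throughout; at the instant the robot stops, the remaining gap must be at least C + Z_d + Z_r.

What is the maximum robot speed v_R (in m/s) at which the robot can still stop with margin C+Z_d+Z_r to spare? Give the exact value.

at the boundary: (5/12)·v² + (26/25)·v + (-1373/4800) = 0
  disc = (26/25)² − 4·(5/12)·(-1373/4800) = 561001/360000 ; √disc = 749/600
  v_R = (−(26/25) + 749/600) / (2·(5/12)) = 1/4 m/s
check:
braking lasts T_s = (1/4)/(6/5) = 0.2083 s
robot covers v_R·T_r = 0.2500·0.0400 = 0.0100 m before braking
braking distance = 0.2500²/(2·1.2000) = 0.0260 m
human over T_r+T_s: 1.2000·(0.0400+0.2083) = 0.2980 m
C+Z_d+Z_r = 0.0800+0.0400+0.0400 = 0.1600 m
sum ≈ 0.0100+0.0260+0.2980+0.1600 ≈ 0.4940 m = S ✓

v_R_max = 1/4 m/s = 0.2500 m/s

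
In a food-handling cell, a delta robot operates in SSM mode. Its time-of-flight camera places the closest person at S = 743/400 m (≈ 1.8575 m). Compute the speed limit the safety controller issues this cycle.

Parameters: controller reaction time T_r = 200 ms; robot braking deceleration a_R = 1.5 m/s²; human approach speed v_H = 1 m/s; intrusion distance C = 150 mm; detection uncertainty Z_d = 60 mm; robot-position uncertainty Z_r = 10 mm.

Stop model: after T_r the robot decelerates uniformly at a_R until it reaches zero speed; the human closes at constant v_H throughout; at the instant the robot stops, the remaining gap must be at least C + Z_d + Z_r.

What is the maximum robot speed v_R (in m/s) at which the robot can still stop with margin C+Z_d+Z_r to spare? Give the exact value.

quadratic (1/3)·v² + (13/15)·v + (-23/16) = 0
  disc = (13/15)² − 4·(1/3)·(-23/16) = 2401/900 ; √disc = 49/30
  v_R = (−(13/15) + 49/30) / (2·(1/3)) = 23/20 m/s
check:
T_s = v_R/a_R = (23/20)/(3/2) = 0.7667 s
robot in T_r: 1.1500·0.2000 = 0.2300 m
robot covers 1.1500·0.7667 − ½·1.5000·0.7667² = 0.4408 m while stopping
human over T_r+T_s: 1.0000·(0.2000+0.7667) = 0.9667 m
margins: 0.1500+0.0600+0.0100 = 0.2200 m
sum ≈ 0.2300+0.4408+0.9667+0.2200 ≈ 1.8575 m = S ✓

v_R_max = 23/20 m/s = 1.1500 m/s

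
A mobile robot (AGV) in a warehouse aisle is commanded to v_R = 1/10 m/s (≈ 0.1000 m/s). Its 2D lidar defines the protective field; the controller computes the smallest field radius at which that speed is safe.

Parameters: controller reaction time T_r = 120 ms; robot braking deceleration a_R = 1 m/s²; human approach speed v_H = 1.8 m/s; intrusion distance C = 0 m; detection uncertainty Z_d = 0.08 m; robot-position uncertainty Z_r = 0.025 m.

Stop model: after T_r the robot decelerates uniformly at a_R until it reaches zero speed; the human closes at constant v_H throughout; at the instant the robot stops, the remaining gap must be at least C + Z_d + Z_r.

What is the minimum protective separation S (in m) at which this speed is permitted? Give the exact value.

S_min = 259/500 m = 0.5180 m

braking lasts T_s = (1/10)/1 = 0.1000 s
robot covers v_R·T_r = 0.1000·0.1200 = 0.0120 m before braking
braking distance = 0.1000²/(2·1.0000) = 0.0050 m
person approaches 1.8000·(0.1200+0.1000) = 0.3960 m
residual clearance needed = 0.0000+0.0800+0.0250 = 0.1050 m
S_min ≈ 0.0120+0.0050+0.3960+0.1050  ⇒  S_min = 259/500 m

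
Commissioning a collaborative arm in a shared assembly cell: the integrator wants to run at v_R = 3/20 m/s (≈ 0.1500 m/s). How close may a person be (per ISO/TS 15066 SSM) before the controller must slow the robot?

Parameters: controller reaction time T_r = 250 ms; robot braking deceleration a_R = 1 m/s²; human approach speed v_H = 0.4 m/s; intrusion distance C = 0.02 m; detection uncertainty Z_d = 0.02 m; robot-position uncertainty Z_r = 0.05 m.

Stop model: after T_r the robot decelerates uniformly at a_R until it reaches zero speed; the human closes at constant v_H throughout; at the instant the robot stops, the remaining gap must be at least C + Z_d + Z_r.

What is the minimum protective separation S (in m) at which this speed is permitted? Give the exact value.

T_s = v_R/a_R = (3/20)/1 = 0.1500 s
reaction-phase robot travel = 0.1500·0.2500 = 0.0375 m
robot covers 0.1500·0.1500 − ½·1.0000·0.1500² = 0.0112 m while stopping
human closes 0.4000·0.4000 = 0.1600 m
C+Z_d+Z_r = 0.0200+0.0200+0.0500 = 0.0900 m
S_min ≈ 0.0375+0.0112+0.1600+0.0900  ⇒  S_min = 239/800 m

S_min = 239/800 m = 0.2988 m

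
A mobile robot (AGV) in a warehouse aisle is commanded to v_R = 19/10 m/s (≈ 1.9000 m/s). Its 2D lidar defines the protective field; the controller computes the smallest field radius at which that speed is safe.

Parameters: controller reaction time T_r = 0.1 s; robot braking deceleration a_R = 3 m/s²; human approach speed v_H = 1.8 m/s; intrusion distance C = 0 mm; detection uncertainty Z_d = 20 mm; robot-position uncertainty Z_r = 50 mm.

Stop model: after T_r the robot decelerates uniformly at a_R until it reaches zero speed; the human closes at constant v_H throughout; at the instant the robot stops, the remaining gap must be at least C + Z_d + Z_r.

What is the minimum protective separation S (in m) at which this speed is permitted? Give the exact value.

braking lasts T_s = (19/10)/3 = 0.6333 s
robot covers v_R·T_r = 1.9000·0.1000 = 0.1900 m before braking
braking distance = 1.9000²/(2·3.0000) = 0.6017 m
human closes 1.8000·0.7333 = 1.3200 m
margins: 0.0000+0.0200+0.0500 = 0.0700 m
S_min ≈ 0.1900+0.6017+1.3200+0.0700  ⇒  S_min = 1309/600 m

S_min = 1309/600 m = 2.1817 m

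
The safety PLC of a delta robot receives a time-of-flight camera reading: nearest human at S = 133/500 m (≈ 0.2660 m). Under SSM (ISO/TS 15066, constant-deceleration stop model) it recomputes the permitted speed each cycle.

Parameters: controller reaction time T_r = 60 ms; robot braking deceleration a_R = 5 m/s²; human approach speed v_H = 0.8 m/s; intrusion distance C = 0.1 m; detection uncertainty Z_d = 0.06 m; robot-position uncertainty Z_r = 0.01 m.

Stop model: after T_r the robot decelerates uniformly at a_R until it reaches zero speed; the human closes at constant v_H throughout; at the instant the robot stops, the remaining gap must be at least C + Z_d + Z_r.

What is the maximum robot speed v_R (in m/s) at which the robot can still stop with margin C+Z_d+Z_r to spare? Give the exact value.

quadratic (1/10)·v² + (11/50)·v + (-6/125) = 0
  disc = (11/50)² − 4·(1/10)·(-6/125) = 169/2500 ; √disc = 13/50
  v_R = (−(11/50) + 13/50) / (2·(1/10)) = 1/5 m/s
check:
stop time T_s = (1/5)/5 = 0.0400 s
reaction-phase robot travel = 0.2000·0.0600 = 0.0120 m
robot under decel: 0.2000²/(2·5.0000) = 0.0040 m
person approaches 0.8000·(0.0600+0.0400) = 0.0800 m
C+Z_d+Z_r = 0.1000+0.0600+0.0100 = 0.1700 m
sum ≈ 0.0120+0.0040+0.0800+0.1700 ≈ 0.2660 m = S ✓

v_R_max = 1/5 m/s = 0.2000 m/s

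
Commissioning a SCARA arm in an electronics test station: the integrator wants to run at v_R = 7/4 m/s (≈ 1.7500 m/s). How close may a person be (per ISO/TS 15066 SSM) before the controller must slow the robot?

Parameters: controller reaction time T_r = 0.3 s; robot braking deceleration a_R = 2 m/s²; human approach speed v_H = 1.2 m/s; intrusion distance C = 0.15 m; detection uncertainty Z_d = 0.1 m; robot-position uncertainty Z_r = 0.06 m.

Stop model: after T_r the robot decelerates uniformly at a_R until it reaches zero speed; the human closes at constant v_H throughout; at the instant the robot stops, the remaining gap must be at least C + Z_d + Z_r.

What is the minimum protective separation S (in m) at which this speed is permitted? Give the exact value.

stop time T_s = (7/4)/2 = 0.8750 s
reaction-phase robot travel = 1.7500·0.3000 = 0.5250 m
braking distance = 1.7500²/(2·2.0000) = 0.7656 m
human over T_r+T_s: 1.2000·(0.3000+0.8750) = 1.4100 m
margins: 0.1500+0.1000+0.0600 = 0.3100 m
S_min ≈ 0.5250+0.7656+1.4100+0.3100  ⇒  S_min = 4817/1600 m

S_min = 4817/1600 m = 3.0106 m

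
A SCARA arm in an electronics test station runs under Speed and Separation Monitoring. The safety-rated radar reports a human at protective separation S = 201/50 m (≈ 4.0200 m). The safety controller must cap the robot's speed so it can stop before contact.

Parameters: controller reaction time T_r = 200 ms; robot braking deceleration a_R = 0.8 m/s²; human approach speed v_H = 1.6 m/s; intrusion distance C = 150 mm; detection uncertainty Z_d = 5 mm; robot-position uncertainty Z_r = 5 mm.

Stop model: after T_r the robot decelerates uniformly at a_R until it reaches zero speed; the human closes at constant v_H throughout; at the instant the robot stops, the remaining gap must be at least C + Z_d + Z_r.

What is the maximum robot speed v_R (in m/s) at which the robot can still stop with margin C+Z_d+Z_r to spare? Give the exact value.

collect terms ⇒ (5/8)·v_R² + (11/5)·v_R + (-177/50) = 0
  disc = (11/5)² − 4·(5/8)·(-177/50) = 1369/100 ; √disc = 37/10
  v_R = (−(11/5) + 37/10) / (2·(5/8)) = 6/5 m/s
check:
braking lasts T_s = (6/5)/(4/5) = 1.5000 s
robot covers v_R·T_r = 1.2000·0.2000 = 0.2400 m before braking
robot under decel: 1.2000²/(2·0.8000) = 0.9000 m
human over T_r+T_s: 1.6000·(0.2000+1.5000) = 2.7200 m
margins: 0.1500+0.0050+0.0050 = 0.1600 m
sum ≈ 0.2400+0.9000+2.7200+0.1600 ≈ 4.0200 m = S ✓

v_R_max = 6/5 m/s = 1.2000 m/s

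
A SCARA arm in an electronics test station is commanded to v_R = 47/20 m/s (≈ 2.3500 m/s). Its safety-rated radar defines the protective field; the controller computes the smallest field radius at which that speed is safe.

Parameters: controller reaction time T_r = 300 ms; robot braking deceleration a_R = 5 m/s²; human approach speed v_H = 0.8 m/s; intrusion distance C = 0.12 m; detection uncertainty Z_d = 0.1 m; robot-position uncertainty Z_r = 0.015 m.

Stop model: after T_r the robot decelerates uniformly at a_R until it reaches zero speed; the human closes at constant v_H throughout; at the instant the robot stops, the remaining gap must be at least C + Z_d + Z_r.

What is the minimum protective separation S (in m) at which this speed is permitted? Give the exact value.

T_s = v_R/a_R = (47/20)/5 = 0.4700 s
reaction-phase robot travel = 2.3500·0.3000 = 0.7050 m
robot covers 2.3500·0.4700 − ½·5.0000·0.4700² = 0.5523 m while stopping
human closes 0.8000·0.7700 = 0.6160 m
margins: 0.1200+0.1000+0.0150 = 0.2350 m
S_min ≈ 0.7050+0.5523+0.6160+0.2350  ⇒  S_min = 8433/4000 m

S_min = 8433/4000 m = 2.1082 m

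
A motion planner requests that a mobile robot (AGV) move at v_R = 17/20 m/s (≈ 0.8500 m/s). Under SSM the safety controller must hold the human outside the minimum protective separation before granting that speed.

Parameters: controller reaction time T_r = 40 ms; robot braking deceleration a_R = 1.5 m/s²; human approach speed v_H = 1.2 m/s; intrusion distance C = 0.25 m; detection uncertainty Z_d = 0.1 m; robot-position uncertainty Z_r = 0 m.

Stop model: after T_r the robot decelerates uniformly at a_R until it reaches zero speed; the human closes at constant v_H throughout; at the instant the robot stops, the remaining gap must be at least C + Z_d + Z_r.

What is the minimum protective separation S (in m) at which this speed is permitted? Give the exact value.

S_min = 8117/6000 m = 1.3528 m

braking lasts T_s = (17/20)/(3/2) = 0.5667 s
robot covers v_R·T_r = 0.8500·0.0400 = 0.0340 m before braking
robot under decel: 0.8500²/(2·1.5000) = 0.2408 m
human over T_r+T_s: 1.2000·(0.0400+0.5667) = 0.7280 m
C+Z_d+Z_r = 0.2500+0.1000+0.0000 = 0.3500 m
S_min ≈ 0.0340+0.2408+0.7280+0.3500  ⇒  S_min = 8117/6000 m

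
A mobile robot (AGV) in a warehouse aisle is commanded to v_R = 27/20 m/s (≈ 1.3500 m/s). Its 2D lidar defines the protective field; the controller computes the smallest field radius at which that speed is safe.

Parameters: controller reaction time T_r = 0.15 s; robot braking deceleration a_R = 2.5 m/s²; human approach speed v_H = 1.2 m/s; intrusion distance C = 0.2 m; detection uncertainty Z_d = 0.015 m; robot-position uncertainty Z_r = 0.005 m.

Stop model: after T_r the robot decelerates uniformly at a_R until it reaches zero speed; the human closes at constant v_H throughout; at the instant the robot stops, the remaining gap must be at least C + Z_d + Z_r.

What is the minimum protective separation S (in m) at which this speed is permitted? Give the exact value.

S_min = 323/200 m = 1.6150 m

braking lasts T_s = (27/20)/(5/2) = 0.5400 s
robot in T_r: 1.3500·0.1500 = 0.2025 m
braking distance = 1.3500²/(2·2.5000) = 0.3645 m
human closes 1.2000·0.6900 = 0.8280 m
residual clearance needed = 0.2000+0.0150+0.0050 = 0.2200 m
S_min ≈ 0.2025+0.3645+0.8280+0.2200  ⇒  S_min = 323/200 m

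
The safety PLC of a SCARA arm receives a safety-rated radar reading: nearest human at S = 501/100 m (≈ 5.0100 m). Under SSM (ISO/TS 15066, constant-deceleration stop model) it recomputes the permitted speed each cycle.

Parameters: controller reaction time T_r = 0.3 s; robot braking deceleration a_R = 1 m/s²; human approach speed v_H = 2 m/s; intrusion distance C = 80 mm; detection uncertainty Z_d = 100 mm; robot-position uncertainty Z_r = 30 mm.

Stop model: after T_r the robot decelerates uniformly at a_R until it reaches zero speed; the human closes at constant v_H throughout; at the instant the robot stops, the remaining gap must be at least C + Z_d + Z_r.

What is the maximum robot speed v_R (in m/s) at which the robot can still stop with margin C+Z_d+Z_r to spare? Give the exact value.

v_R_max = 7/5 m/s = 1.4000 m/s

quadratic (1/2)·v² + (23/10)·v + (-21/5) = 0
  disc = (23/10)² − 4·(1/2)·(-21/5) = 1369/100 ; √disc = 37/10
  v_R = (−(23/10) + 37/10) / (2·(1/2)) = 7/5 m/s
check:
T_s = v_R/a_R = (7/5)/1 = 1.4000 s
reaction-phase robot travel = 1.4000·0.3000 = 0.4200 m
braking distance = 1.4000²/(2·1.0000) = 0.9800 m
person approaches 2.0000·(0.3000+1.4000) = 3.4000 m
residual clearance needed = 0.0800+0.1000+0.0300 = 0.2100 m
sum ≈ 0.4200+0.9800+3.4000+0.2100 ≈ 5.0100 m = S ✓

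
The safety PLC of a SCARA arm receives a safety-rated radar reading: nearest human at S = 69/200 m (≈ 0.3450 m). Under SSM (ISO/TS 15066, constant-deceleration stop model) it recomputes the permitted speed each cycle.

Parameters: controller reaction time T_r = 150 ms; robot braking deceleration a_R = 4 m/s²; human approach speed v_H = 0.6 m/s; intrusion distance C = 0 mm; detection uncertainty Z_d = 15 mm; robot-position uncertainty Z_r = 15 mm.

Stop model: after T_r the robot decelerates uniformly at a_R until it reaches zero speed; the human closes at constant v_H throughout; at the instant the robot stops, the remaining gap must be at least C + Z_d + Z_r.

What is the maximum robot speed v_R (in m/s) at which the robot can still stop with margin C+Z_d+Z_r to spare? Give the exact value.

collect terms ⇒ (1/8)·v_R² + (3/10)·v_R + (-9/40) = 0
  disc = (3/10)² − 4·(1/8)·(-9/40) = 81/400 ; √disc = 9/20
  v_R = (−(3/10) + 9/20) / (2·(1/8)) = 3/5 m/s
check:
braking lasts T_s = (3/5)/4 = 0.1500 s
reaction-phase robot travel = 0.6000·0.1500 = 0.0900 m
robot covers 0.6000·0.1500 − ½·4.0000·0.1500² = 0.0450 m while stopping
human over T_r+T_s: 0.6000·(0.1500+0.1500) = 0.1800 m
residual clearance needed = 0.0000+0.0150+0.0150 = 0.0300 m
sum ≈ 0.0900+0.0450+0.1800+0.0300 ≈ 0.3450 m = S ✓

v_R_max = 3/5 m/s = 0.6000 m/s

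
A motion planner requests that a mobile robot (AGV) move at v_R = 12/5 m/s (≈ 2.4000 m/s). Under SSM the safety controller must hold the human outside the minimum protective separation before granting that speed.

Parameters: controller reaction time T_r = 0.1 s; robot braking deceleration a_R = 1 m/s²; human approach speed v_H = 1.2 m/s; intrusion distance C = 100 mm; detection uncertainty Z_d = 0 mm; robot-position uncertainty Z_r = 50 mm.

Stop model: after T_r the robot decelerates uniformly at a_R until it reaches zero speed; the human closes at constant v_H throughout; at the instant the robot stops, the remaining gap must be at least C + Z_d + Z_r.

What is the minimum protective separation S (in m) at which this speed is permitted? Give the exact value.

stop time T_s = (12/5)/1 = 2.4000 s
robot covers v_R·T_r = 2.4000·0.1000 = 0.2400 m before braking
robot covers 2.4000·2.4000 − ½·1.0000·2.4000² = 2.8800 m while stopping
human over T_r+T_s: 1.2000·(0.1000+2.4000) = 3.0000 m
margins: 0.1000+0.0000+0.0500 = 0.1500 m
S_min ≈ 0.2400+2.8800+3.0000+0.1500  ⇒  S_min = 627/100 m

S_min = 627/100 m = 6.2700 m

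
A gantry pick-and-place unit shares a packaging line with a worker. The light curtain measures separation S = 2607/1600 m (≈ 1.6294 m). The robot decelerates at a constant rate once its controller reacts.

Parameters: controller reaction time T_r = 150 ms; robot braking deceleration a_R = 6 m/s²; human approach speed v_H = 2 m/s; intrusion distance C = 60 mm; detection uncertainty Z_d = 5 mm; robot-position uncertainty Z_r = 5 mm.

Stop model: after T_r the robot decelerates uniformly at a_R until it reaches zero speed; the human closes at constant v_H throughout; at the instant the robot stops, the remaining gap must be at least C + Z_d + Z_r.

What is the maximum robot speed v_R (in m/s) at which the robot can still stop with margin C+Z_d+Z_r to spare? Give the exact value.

v_R_max = 39/20 m/s = 1.9500 m/s

collect terms ⇒ (1/12)·v_R² + (29/60)·v_R + (-403/320) = 0
  disc = (29/60)² − 4·(1/12)·(-403/320) = 9409/14400 ; √disc = 97/120
  v_R = (−(29/60) + 97/120) / (2·(1/12)) = 39/20 m/s
check:
T_s = v_R/a_R = (39/20)/6 = 0.3250 s
robot in T_r: 1.9500·0.1500 = 0.2925 m
robot under decel: 1.9500²/(2·6.0000) = 0.3169 m
person approaches 2.0000·(0.1500+0.3250) = 0.9500 m
C+Z_d+Z_r = 0.0600+0.0050+0.0050 = 0.0700 m
sum ≈ 0.2925+0.3169+0.9500+0.0700 ≈ 1.6294 m = S ✓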